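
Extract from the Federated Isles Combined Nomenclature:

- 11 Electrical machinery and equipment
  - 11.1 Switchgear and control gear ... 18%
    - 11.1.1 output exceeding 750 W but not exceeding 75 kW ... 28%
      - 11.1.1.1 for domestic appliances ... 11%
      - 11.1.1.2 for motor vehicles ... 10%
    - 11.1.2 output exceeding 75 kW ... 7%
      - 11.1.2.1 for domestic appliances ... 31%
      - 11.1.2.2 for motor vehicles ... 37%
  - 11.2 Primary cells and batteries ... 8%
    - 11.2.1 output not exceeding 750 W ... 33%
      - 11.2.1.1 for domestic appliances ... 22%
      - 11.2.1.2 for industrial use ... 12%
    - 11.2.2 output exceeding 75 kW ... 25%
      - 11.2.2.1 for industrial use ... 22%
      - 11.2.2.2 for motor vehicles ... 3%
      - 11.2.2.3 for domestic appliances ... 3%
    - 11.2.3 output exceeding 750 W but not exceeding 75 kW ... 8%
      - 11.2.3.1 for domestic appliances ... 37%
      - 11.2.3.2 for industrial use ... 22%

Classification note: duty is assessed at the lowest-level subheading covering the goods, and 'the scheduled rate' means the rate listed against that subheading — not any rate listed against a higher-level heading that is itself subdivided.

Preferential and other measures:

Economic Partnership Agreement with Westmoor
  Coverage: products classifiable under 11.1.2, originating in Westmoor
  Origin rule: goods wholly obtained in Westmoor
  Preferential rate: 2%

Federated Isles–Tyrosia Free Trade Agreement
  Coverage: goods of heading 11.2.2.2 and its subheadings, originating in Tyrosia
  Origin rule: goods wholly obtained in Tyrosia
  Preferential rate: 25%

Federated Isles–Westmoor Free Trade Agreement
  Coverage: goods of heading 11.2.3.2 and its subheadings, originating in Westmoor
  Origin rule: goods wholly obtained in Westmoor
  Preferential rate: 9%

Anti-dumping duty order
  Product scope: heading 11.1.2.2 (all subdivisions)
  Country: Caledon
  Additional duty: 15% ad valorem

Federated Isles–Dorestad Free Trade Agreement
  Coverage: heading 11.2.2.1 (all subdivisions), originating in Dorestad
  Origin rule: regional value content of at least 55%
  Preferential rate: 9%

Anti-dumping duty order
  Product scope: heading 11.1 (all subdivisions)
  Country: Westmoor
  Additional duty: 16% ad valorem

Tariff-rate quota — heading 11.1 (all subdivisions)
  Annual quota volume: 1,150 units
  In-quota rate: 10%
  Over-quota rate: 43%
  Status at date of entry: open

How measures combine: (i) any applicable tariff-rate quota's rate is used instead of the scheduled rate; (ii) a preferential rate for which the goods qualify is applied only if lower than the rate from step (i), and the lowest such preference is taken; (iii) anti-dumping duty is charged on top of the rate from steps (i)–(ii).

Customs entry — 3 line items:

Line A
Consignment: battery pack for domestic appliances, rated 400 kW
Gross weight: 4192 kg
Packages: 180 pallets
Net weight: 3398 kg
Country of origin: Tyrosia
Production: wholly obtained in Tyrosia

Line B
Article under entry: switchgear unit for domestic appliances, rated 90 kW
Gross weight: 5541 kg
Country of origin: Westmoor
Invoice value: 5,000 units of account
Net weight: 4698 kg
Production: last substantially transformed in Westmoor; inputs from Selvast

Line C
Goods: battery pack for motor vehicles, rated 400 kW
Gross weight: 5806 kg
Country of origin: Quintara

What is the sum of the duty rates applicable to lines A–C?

Line A: battery pack → 11.2; rated 400 kW → 11.2.2; for domestic appliances → 11.2.2.3. Scheduled 3%. Tyrosia agreement on 11.2.2.2: 11.2.2.3 not covered. → 3%.
Line B: switchgear unit → 11.1; rated 90 kW → 11.1.2; for domestic appliances → 11.1.2.1. Scheduled 31%. quota on 11.1 open → in-quota 10%; Westmoor agreement on 11.1.2: not wholly obtained; Westmoor agreement on 11.2.3.2: 11.1.2.1 not covered; anti-dumping (Westmoor, 11.1): +16%; total 10% + 16% = 26%. → 26%.
Line C: battery pack → 11.2; rated 400 kW → 11.2.2; for motor vehicles → 11.2.2.2. Scheduled 3%. No special measure applies. → 3%.
Sum: 3% + 26% + 3% = 32%.

32%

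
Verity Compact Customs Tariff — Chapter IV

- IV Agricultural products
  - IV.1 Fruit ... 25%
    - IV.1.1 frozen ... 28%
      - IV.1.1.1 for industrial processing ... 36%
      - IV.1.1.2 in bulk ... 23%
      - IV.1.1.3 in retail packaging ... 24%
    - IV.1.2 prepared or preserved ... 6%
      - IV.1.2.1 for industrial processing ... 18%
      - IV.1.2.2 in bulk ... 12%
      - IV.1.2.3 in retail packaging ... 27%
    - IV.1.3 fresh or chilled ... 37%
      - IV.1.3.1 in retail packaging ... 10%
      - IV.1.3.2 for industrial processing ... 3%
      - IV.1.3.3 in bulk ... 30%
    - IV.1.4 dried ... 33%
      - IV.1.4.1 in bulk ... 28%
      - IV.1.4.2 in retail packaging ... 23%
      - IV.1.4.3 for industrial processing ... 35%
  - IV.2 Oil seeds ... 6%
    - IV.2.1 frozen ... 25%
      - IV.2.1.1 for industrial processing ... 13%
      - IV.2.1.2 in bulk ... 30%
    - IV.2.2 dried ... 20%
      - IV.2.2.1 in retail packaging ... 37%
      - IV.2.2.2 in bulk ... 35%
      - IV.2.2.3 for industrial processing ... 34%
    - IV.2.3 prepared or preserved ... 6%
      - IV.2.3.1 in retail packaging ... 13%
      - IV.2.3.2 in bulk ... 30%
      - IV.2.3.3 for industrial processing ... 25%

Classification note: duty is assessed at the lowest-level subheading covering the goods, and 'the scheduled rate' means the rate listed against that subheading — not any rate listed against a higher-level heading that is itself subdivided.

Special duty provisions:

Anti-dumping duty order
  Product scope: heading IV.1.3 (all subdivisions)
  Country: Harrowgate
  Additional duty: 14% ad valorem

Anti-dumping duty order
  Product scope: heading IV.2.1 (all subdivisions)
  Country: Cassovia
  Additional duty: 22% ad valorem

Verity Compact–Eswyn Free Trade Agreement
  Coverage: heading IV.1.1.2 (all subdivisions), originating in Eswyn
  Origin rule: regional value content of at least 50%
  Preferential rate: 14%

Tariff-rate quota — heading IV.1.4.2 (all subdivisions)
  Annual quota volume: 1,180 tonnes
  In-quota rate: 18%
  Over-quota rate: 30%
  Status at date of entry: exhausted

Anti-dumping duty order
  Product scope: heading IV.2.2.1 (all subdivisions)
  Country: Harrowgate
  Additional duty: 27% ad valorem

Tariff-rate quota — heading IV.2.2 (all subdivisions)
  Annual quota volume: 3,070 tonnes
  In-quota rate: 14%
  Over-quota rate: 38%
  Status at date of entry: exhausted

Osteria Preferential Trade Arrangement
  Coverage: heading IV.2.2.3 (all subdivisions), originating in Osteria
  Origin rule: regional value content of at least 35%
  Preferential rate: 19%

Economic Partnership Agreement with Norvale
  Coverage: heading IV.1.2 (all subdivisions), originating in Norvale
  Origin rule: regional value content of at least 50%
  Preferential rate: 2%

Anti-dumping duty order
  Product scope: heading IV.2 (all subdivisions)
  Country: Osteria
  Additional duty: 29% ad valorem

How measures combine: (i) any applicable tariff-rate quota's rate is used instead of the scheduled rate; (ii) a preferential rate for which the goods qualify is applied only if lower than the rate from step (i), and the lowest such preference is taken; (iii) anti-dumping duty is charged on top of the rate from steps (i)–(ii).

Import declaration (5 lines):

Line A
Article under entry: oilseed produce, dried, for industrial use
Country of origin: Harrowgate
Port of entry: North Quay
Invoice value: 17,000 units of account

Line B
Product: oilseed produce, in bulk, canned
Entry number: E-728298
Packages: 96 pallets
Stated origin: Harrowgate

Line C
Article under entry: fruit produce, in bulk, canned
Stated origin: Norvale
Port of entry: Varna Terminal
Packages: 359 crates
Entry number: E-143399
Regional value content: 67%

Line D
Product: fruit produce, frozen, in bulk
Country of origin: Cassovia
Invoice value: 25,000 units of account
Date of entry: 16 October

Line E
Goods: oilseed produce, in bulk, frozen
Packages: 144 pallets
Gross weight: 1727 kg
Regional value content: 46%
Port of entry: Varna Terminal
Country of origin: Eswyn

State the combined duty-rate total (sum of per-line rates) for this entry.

Line A: oilseed → IV.2; dried → IV.2.2; for industrial use → IV.2.2.3. Scheduled 34%. quota on IV.2.2 exhausted → over-quota 38%. → 38%.
Line B: oilseed → IV.2; canned → IV.2.3; in bulk → IV.2.3.2. Scheduled 30%. No special measure applies. → 30%.
Line C: fruit → IV.1; canned → IV.1.2; in bulk → IV.1.2.2. Scheduled 12%. Norvale agreement on IV.1.2: RVC ≥ 50% → 2% available; preferential 2%. → 2%.
Line D: fruit → IV.1; frozen → IV.1.1; in bulk → IV.1.1.2. Scheduled 23%. No special measure applies. → 23%.
Line E: oilseed → IV.2; frozen → IV.2.1; in bulk → IV.2.1.2. Scheduled 30%. Eswyn agreement on IV.1.1.2: IV.2.1.2 not covered. → 30%.
Sum: 38% + 30% + 2% + 23% + 30% = 123%.

123%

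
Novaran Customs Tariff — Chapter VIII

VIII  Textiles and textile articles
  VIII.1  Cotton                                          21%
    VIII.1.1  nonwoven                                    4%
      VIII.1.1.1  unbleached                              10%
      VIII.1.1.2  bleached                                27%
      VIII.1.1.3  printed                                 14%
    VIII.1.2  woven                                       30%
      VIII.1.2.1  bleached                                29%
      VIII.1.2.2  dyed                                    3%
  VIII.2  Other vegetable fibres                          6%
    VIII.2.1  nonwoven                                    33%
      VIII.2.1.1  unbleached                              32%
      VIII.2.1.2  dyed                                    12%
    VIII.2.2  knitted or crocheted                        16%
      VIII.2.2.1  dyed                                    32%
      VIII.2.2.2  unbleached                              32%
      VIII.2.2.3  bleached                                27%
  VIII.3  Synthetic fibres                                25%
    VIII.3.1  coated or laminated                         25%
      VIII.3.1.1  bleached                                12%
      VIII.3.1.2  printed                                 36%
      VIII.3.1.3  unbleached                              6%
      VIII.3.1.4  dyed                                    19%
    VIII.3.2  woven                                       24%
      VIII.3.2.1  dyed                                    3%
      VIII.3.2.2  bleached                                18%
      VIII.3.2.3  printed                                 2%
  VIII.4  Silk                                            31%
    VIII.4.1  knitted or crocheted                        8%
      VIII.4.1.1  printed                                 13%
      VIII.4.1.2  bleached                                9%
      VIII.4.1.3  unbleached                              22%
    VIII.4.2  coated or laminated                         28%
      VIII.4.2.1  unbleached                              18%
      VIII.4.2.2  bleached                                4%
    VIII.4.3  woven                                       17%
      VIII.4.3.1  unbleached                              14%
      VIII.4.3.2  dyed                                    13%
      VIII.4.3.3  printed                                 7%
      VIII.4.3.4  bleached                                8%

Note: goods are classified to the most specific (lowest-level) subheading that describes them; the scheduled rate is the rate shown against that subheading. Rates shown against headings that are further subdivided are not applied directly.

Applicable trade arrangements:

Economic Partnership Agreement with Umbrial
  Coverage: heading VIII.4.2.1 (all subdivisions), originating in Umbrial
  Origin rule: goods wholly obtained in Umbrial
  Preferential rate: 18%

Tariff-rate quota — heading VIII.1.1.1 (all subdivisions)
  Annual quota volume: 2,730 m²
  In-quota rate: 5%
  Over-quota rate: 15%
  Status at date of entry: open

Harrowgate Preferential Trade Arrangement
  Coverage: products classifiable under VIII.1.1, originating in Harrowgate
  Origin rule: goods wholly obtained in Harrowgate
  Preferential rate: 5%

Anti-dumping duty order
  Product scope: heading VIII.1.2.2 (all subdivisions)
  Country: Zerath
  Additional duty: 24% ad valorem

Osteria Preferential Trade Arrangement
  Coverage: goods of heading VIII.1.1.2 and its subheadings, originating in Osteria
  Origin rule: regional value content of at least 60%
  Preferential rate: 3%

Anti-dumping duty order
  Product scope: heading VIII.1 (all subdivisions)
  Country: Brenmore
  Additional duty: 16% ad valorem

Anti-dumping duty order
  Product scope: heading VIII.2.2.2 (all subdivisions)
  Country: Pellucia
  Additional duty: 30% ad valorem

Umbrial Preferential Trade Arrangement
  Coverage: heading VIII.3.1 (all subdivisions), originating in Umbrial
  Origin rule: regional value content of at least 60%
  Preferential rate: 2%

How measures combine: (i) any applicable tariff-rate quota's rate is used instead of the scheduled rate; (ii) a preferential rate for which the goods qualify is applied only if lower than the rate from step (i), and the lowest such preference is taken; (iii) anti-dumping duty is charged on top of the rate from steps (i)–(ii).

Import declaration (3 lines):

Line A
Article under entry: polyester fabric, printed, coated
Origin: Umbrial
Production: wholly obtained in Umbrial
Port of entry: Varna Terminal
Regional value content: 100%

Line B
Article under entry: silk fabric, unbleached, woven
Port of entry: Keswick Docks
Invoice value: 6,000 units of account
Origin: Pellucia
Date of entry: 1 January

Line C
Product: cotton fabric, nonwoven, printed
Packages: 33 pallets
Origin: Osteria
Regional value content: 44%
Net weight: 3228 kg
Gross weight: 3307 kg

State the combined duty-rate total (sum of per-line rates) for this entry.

30%

Line A: polyester → VIII.3; coated → VIII.3.1; printed → VIII.3.1.2. Scheduled 36%. Umbrial agreement on VIII.4.2.1: VIII.3.1.2 not covered; Umbrial agreement on VIII.3.1: RVC ≥ 60% → 2% available; preferential 2%. → 2%.
Line B: silk → VIII.4; woven → VIII.4.3; unbleached → VIII.4.3.1. Scheduled 14%. No special measure applies. → 14%.
Line C: cotton → VIII.1; nonwoven → VIII.1.1; printed → VIII.1.1.3. Scheduled 14%. Osteria agreement on VIII.1.1.2: VIII.1.1.3 not covered. → 14%.
Sum: 2% + 14% + 14% = 30%.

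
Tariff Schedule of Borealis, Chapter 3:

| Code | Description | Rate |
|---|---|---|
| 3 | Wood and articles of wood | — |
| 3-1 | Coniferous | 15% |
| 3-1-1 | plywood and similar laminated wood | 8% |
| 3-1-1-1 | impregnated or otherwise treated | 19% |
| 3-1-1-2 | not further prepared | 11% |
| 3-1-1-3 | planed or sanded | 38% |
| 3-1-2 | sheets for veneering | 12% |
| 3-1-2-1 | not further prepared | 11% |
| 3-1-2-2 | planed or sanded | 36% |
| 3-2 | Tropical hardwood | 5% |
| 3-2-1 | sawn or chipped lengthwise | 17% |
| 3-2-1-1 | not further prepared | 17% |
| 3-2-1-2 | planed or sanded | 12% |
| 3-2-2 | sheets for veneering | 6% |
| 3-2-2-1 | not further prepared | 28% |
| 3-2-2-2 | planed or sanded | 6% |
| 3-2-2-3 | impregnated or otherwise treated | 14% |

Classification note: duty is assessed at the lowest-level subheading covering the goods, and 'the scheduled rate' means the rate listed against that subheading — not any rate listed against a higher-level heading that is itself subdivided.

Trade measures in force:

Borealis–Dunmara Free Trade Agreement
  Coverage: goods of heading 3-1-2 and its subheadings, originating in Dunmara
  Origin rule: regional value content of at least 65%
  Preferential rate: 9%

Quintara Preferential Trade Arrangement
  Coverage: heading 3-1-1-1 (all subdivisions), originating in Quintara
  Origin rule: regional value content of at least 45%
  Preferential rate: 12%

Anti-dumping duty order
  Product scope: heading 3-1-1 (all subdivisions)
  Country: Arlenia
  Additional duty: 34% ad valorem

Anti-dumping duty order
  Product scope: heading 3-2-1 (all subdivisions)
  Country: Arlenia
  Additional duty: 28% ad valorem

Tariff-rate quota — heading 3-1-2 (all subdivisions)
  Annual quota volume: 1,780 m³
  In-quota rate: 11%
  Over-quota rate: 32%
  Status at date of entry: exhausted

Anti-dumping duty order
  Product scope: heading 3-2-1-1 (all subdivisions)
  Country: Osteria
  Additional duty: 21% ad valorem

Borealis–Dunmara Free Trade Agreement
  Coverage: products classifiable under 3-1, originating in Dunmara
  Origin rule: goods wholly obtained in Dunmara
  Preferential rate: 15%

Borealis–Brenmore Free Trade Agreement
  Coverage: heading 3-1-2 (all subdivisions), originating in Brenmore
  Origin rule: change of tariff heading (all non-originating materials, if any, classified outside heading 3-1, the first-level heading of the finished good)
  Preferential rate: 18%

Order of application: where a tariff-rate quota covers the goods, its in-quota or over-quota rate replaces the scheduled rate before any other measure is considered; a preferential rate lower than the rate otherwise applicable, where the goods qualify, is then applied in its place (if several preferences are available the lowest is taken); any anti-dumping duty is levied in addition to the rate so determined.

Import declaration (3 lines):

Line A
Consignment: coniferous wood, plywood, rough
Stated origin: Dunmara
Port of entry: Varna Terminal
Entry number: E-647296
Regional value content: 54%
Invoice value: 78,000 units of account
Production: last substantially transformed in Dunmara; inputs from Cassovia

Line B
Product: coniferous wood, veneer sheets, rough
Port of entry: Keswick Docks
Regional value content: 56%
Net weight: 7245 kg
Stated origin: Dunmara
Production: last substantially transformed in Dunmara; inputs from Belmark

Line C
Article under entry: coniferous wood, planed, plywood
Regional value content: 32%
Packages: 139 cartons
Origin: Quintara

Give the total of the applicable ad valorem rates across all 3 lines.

Line A: coniferous → 3-1; plywood → 3-1-1; rough → 3-1-1-2. Scheduled 11%. Dunmara agreement on 3-1-2: 3-1-1-2 not covered; Dunmara agreement on 3-1: not wholly obtained. → 11%.
Line B: coniferous → 3-1; veneer sheets → 3-1-2; rough → 3-1-2-1. Scheduled 11%. quota on 3-1-2 exhausted → over-quota 32%; Dunmara agreement on 3-1-2: RVC < 65%; Dunmara agreement on 3-1: not wholly obtained. → 32%.
Line C: coniferous → 3-1; plywood → 3-1-1; planed → 3-1-1-3. Scheduled 38%. Quintara agreement on 3-1-1-1: 3-1-1-3 not covered. → 38%.
Sum: 11% + 32% + 38% = 81%.

81%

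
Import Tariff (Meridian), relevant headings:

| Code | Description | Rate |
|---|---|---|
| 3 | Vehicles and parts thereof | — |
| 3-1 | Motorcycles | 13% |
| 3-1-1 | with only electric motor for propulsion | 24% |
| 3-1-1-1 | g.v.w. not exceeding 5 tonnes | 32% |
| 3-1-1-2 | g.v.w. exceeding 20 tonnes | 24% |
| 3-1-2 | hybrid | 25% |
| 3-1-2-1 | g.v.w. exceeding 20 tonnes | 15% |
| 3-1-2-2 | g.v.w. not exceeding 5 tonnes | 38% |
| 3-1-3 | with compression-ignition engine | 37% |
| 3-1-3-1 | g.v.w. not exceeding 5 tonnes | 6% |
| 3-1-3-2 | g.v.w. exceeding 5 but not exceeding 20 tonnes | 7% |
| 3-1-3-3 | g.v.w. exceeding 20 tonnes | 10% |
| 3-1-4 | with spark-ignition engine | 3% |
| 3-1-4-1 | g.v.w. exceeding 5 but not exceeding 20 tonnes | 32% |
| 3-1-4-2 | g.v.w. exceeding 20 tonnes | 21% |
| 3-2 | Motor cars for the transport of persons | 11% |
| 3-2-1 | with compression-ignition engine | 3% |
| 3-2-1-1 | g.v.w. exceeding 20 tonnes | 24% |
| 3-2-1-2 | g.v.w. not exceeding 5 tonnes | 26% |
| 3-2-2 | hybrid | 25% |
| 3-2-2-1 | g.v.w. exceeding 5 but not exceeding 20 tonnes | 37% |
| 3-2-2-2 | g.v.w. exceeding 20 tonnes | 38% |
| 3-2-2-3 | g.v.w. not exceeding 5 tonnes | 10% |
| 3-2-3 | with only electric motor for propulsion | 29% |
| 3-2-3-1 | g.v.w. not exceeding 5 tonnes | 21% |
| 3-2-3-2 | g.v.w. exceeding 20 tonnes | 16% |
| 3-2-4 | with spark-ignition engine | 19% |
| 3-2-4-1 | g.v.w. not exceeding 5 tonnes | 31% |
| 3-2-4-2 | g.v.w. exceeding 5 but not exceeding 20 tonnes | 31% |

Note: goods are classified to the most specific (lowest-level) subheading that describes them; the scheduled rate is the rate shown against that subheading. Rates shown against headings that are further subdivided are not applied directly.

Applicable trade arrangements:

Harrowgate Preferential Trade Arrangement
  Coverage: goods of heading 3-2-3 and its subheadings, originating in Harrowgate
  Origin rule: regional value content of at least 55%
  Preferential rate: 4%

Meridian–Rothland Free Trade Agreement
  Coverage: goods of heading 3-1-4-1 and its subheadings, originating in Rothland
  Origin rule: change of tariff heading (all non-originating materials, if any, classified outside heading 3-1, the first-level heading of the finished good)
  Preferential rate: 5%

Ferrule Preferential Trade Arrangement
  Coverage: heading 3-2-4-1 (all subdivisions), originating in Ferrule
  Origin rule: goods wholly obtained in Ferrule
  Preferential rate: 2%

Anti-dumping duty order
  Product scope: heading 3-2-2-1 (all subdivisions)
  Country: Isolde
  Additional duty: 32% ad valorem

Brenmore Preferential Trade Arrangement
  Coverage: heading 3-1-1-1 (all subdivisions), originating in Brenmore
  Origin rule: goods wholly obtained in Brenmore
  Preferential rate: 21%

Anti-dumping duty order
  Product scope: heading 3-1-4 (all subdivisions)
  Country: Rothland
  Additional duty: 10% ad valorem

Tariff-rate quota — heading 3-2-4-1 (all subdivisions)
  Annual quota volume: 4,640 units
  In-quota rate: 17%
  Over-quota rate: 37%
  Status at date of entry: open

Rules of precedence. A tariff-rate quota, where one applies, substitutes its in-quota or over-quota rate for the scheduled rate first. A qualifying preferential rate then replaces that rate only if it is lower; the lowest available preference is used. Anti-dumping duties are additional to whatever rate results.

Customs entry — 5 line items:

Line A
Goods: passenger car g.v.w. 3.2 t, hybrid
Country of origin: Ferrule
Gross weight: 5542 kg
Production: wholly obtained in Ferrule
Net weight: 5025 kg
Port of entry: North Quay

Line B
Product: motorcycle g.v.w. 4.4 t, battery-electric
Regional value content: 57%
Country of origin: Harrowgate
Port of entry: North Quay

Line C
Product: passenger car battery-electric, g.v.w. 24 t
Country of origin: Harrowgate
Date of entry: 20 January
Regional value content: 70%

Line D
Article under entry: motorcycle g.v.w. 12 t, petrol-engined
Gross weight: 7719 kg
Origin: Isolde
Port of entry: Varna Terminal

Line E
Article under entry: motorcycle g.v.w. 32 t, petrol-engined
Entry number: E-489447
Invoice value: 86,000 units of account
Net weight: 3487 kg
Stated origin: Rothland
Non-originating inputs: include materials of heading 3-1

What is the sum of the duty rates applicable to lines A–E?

109%

Line A: passenger car → 3-2; hybrid → 3-2-2; g.v.w. 3.2 t → 3-2-2-3. Scheduled 10%. Ferrule agreement on 3-2-4-1: 3-2-2-3 not covered. → 10%.
Line B: motorcycle → 3-1; battery-electric → 3-1-1; g.v.w. 4.4 t → 3-1-1-1. Scheduled 32%. Harrowgate agreement on 3-2-3: 3-1-1-1 not covered. → 32%.
Line C: passenger car → 3-2; battery-electric → 3-2-3; g.v.w. 24 t → 3-2-3-2. Scheduled 16%. Harrowgate agreement on 3-2-3: RVC ≥ 55% → 4% available; preferential 4%. → 4%.
Line D: motorcycle → 3-1; petrol-engined → 3-1-4; g.v.w. 12 t → 3-1-4-1. Scheduled 32%. No special measure applies. → 32%.
Line E: motorcycle → 3-1; petrol-engined → 3-1-4; g.v.w. 32 t → 3-1-4-2. Scheduled 21%. Rothland agreement on 3-1-4-1: 3-1-4-2 not covered; anti-dumping (Rothland, 3-1-4): +10%; total 21% + 10% = 31%. → 31%.
Sum: 10% + 32% + 4% + 32% + 31% = 109%.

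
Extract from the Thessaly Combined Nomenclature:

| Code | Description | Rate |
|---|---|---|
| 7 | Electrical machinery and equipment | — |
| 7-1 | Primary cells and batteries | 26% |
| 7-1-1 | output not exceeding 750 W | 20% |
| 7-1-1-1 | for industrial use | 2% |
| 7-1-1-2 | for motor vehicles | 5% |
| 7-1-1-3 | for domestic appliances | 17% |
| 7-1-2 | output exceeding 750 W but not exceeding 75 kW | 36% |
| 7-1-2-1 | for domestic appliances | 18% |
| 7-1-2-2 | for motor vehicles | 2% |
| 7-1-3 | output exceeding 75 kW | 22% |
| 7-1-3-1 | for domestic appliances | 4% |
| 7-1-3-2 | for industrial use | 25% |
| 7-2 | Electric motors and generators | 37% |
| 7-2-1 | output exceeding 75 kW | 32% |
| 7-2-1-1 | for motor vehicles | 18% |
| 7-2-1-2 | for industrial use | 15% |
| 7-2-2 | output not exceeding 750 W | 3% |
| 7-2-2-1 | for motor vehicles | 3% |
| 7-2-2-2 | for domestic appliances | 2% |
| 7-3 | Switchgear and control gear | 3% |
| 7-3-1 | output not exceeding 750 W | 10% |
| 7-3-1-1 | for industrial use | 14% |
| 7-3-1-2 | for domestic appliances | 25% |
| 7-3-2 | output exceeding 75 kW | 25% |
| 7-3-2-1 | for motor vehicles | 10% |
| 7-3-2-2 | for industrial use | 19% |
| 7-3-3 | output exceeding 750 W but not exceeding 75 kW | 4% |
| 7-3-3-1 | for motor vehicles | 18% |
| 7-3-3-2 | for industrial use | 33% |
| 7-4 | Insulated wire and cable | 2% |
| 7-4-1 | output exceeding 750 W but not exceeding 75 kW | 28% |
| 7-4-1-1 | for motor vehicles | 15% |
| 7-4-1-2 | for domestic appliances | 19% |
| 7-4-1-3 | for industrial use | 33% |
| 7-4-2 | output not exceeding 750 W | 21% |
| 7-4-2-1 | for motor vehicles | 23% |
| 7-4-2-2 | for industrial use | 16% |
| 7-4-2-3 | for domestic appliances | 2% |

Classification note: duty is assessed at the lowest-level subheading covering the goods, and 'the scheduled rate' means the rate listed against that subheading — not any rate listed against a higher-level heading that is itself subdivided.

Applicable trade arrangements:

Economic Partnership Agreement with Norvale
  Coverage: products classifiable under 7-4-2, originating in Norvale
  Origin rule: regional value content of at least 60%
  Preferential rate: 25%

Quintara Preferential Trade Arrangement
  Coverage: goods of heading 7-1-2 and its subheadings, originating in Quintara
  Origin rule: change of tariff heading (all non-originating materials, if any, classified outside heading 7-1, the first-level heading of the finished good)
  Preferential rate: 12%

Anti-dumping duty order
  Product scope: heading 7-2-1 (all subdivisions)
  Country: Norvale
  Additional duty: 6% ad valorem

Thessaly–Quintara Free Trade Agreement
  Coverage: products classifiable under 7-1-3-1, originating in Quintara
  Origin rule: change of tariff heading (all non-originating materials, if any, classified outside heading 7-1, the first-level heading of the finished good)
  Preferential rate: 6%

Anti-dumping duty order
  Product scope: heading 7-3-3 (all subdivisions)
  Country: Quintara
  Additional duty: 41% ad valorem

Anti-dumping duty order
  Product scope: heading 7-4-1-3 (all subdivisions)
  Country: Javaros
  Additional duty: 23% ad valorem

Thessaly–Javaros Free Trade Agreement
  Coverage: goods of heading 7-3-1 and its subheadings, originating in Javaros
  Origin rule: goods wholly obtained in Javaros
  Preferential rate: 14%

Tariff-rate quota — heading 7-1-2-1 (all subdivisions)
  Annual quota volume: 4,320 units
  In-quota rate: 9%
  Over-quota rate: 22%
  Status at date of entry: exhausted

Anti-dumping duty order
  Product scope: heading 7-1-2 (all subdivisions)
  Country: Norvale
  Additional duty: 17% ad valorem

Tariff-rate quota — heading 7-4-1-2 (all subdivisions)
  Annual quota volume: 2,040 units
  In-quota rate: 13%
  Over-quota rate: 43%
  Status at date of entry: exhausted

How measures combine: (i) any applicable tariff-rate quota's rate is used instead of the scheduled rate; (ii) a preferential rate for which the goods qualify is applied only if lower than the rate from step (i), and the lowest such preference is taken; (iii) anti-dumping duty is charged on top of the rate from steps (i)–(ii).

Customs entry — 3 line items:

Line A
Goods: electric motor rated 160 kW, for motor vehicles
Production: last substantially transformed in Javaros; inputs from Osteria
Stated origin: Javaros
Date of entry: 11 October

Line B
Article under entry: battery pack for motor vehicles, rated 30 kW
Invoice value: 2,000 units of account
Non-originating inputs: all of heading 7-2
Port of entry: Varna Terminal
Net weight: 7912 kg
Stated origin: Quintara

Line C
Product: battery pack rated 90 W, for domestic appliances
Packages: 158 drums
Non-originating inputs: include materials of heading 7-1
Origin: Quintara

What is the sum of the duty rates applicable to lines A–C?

37%

Line A: electric motor → 7-2; rated 160 kW → 7-2-1; for motor vehicles → 7-2-1-1. Scheduled 18%. Javaros agreement on 7-3-1: 7-2-1-1 not covered. → 18%.
Line B: battery pack → 7-1; rated 30 kW → 7-1-2; for motor vehicles → 7-1-2-2. Scheduled 2%. Quintara agreement on 7-1-2: CTH met → 12% available; Quintara agreement on 7-1-3-1: 7-1-2-2 not covered; preference 12% not lower than 2% → no reduction. → 2%.
Line C: battery pack → 7-1; rated 90 W → 7-1-1; for domestic appliances → 7-1-1-3. Scheduled 17%. Quintara agreement on 7-1-2: 7-1-1-3 not covered; Quintara agreement on 7-1-3-1: 7-1-1-3 not covered. → 17%.
Sum: 18% + 2% + 17% = 37%.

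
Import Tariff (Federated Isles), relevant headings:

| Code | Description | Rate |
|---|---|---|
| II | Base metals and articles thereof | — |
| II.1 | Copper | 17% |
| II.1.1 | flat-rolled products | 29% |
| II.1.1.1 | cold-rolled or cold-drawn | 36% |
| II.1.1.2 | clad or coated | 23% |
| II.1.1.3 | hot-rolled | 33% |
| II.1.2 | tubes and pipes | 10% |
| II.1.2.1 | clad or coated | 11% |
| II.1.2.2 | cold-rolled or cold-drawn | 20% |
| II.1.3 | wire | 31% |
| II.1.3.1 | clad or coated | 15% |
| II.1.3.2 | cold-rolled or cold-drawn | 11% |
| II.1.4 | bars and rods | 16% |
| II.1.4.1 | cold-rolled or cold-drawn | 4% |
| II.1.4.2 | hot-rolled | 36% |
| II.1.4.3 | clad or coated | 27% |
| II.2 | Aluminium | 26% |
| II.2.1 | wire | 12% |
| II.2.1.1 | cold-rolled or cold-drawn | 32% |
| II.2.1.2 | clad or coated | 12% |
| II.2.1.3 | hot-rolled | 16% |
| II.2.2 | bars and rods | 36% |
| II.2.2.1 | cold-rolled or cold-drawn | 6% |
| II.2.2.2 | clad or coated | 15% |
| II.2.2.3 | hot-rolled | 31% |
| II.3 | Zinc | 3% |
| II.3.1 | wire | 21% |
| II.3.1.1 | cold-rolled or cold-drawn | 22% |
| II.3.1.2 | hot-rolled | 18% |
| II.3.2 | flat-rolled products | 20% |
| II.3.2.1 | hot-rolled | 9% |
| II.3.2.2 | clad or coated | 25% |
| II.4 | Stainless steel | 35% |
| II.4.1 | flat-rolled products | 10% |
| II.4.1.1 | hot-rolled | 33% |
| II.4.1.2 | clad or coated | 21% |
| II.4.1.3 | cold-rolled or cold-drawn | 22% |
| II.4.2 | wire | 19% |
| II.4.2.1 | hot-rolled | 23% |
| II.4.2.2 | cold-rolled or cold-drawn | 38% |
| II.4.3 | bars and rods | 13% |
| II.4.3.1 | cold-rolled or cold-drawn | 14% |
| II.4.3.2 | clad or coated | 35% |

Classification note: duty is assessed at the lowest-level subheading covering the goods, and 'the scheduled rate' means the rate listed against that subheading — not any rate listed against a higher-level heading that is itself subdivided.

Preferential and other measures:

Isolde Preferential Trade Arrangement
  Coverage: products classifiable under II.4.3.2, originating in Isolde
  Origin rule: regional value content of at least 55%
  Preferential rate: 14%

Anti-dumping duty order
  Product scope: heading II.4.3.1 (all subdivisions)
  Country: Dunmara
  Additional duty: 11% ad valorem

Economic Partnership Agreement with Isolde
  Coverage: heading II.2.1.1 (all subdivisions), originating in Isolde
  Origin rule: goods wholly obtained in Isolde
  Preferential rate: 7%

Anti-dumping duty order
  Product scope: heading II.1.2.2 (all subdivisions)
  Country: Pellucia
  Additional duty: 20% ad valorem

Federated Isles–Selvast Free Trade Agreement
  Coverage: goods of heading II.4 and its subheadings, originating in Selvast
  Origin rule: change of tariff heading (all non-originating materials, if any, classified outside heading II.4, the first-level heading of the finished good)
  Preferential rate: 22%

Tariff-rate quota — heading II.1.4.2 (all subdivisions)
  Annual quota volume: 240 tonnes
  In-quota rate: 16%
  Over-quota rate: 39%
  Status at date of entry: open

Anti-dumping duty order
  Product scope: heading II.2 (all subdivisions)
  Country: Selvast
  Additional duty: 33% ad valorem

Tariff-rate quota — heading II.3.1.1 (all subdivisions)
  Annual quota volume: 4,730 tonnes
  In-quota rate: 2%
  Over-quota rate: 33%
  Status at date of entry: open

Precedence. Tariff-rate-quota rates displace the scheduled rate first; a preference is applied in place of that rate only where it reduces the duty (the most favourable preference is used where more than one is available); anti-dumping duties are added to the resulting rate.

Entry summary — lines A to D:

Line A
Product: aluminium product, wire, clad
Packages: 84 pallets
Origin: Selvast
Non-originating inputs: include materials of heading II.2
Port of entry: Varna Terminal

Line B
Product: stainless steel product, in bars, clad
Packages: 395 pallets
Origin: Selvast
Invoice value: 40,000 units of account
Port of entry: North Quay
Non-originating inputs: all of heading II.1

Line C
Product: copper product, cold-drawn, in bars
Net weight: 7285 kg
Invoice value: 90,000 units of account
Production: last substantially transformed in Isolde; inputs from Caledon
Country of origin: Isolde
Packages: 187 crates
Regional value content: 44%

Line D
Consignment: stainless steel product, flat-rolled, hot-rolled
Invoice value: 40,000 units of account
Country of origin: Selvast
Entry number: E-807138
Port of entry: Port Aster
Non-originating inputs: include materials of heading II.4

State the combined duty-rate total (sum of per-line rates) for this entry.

104%

Line A: aluminium → II.2; wire → II.2.1; clad → II.2.1.2. Scheduled 12%. Selvast agreement on II.4: II.2.1.2 not covered; anti-dumping (Selvast, II.2): +33%; total 12% + 33% = 45%. → 45%.
Line B: stainless steel → II.4; in bars → II.4.3; clad → II.4.3.2. Scheduled 35%. Selvast agreement on II.4: CTH met → 22% available; preferential 22%. → 22%.
Line C: copper → II.1; in bars → II.1.4; cold-drawn → II.1.4.1. Scheduled 4%. Isolde agreement on II.4.3.2: II.1.4.1 not covered; Isolde agreement on II.2.1.1: II.1.4.1 not covered. → 4%.
Line D: stainless steel → II.4; flat-rolled → II.4.1; hot-rolled → II.4.1.1. Scheduled 33%. Selvast agreement on II.4: CTH not met. → 33%.
Sum: 45% + 22% + 4% + 33% = 104%.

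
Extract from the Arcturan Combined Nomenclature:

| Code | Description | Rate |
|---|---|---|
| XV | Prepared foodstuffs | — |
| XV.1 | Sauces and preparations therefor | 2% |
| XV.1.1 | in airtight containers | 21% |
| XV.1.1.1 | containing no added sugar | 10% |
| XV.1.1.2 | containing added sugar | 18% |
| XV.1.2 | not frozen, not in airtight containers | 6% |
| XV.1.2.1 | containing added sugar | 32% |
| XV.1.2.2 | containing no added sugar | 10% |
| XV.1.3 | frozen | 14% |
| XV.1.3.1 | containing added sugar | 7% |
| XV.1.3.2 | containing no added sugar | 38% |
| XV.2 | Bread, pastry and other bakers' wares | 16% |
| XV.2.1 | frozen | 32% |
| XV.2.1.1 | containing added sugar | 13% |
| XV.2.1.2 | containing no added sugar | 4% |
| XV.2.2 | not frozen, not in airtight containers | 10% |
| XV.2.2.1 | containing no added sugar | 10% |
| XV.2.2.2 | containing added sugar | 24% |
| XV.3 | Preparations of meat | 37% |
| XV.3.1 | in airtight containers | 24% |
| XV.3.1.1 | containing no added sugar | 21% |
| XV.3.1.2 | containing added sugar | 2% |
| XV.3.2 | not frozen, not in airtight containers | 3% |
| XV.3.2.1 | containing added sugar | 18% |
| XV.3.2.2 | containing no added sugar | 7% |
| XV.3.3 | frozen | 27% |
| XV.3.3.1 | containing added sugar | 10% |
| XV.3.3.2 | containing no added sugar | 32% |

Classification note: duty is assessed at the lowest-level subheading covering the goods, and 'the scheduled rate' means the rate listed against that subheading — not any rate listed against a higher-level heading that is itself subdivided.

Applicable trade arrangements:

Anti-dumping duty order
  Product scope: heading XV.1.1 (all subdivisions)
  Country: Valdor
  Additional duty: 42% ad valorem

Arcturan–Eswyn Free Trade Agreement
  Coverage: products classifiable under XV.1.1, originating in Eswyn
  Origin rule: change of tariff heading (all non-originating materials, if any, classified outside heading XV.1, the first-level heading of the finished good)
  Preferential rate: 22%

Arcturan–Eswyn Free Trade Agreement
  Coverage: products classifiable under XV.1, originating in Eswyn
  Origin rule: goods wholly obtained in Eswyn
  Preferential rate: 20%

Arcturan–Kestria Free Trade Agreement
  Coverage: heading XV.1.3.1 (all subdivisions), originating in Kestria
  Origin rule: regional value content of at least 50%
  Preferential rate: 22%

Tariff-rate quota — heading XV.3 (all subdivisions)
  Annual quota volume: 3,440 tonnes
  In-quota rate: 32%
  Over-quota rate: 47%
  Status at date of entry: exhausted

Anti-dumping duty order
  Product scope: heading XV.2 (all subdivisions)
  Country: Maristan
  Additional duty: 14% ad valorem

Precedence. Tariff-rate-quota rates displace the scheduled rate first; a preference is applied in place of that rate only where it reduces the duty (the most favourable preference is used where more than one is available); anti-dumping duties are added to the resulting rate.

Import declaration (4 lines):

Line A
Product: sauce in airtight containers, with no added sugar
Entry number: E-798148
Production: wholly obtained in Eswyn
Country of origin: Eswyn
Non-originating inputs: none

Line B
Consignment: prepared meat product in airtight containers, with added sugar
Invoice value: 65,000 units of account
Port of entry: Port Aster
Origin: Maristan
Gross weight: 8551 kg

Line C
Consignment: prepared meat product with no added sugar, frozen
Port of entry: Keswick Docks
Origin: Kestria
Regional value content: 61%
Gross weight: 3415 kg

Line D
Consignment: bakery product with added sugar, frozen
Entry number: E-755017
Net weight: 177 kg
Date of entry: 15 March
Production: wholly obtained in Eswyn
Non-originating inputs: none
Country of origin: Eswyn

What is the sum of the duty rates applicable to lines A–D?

Line A: sauce → XV.1; in airtight containers → XV.1.1; with no added sugar → XV.1.1.1. Scheduled 10%. Eswyn agreement on XV.1.1: CTH met → 22% available; Eswyn agreement on XV.1: wholly obtained → 20% available; preference 20% not lower than 10% → no reduction. → 10%.
Line B: prepared meat product → XV.3; in airtight containers → XV.3.1; with added sugar → XV.3.1.2. Scheduled 2%. quota on XV.3 exhausted → over-quota 47%. → 47%.
Line C: prepared meat product → XV.3; frozen → XV.3.3; with no added sugar → XV.3.3.2. Scheduled 32%. quota on XV.3 exhausted → over-quota 47%; Kestria agreement on XV.1.3.1: XV.3.3.2 not covered. → 47%.
Line D: bakery product → XV.2; frozen → XV.2.1; with added sugar → XV.2.1.1. Scheduled 13%. Eswyn agreement on XV.1.1: XV.2.1.1 not covered; Eswyn agreement on XV.1: XV.2.1.1 not covered. → 13%.
Sum: 10% + 47% + 47% + 13% = 117%.

117%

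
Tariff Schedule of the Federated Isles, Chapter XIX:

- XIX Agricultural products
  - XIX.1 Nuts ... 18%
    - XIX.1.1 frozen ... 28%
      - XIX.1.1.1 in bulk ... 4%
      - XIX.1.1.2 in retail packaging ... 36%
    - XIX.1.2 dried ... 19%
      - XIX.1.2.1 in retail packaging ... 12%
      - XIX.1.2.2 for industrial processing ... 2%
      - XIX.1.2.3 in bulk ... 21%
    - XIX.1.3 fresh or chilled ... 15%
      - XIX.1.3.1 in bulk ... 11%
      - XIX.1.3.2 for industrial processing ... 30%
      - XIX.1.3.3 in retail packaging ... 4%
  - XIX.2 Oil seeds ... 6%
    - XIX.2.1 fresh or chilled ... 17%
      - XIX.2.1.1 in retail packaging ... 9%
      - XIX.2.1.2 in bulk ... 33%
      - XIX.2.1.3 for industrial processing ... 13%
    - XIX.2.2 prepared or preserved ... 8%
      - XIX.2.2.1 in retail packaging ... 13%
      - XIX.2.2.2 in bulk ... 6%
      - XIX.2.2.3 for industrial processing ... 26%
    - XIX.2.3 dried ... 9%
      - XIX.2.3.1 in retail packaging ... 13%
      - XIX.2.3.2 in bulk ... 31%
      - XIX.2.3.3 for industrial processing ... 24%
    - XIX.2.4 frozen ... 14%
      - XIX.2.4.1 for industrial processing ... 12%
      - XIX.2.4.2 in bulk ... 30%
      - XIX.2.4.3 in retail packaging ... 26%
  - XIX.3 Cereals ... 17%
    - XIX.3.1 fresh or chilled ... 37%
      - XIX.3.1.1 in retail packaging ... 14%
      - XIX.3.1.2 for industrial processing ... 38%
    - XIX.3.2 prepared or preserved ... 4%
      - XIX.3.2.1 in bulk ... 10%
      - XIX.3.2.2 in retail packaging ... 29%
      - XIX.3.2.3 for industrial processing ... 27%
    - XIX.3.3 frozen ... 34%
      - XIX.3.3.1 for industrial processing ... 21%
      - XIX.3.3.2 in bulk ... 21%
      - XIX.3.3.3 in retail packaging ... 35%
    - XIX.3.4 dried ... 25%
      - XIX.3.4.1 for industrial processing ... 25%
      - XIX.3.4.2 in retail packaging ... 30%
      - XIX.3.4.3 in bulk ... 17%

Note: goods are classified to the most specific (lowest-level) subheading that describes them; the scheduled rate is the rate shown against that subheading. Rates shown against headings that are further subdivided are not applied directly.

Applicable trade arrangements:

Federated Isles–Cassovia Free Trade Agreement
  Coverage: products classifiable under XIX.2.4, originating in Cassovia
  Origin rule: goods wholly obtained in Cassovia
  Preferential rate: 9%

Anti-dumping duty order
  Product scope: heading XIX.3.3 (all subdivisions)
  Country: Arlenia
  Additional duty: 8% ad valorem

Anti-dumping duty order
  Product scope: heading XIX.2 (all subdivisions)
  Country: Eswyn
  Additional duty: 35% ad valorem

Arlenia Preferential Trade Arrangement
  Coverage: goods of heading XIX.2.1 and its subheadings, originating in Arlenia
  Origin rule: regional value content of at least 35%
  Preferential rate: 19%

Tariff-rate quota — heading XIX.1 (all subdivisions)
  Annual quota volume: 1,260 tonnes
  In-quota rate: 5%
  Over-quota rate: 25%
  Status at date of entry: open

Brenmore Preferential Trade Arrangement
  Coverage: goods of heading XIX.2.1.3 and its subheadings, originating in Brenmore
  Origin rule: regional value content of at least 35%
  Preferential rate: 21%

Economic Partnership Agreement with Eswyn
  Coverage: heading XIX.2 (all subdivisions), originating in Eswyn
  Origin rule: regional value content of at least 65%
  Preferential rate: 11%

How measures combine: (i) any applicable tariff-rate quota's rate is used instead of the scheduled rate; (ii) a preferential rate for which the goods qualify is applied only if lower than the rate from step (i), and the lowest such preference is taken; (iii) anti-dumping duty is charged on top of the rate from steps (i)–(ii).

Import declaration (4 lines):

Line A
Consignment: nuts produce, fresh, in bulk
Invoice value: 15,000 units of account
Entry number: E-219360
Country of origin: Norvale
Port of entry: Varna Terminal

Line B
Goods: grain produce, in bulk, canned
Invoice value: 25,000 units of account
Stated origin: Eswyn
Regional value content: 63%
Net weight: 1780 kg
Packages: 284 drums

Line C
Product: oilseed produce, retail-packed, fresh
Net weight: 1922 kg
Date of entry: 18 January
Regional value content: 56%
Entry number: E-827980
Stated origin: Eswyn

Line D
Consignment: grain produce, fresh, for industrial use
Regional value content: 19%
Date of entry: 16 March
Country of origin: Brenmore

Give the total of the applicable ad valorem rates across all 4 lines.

97%

Line A: nuts → XIX.1; fresh → XIX.1.3; in bulk → XIX.1.3.1. Scheduled 11%. quota on XIX.1 open → in-quota 5%. → 5%.
Line B: grain → XIX.3; canned → XIX.3.2; in bulk → XIX.3.2.1. Scheduled 10%. Eswyn agreement on XIX.2: XIX.3.2.1 not covered. → 10%.
Line C: oilseed → XIX.2; fresh → XIX.2.1; retail-packed → XIX.2.1.1. Scheduled 9%. Eswyn agreement on XIX.2: RVC < 65%; anti-dumping (Eswyn, XIX.2): +35%; total 9% + 35% = 44%. → 44%.
Line D: grain → XIX.3; fresh → XIX.3.1; for industrial use → XIX.3.1.2. Scheduled 38%. Brenmore agreement on XIX.2.1.3: XIX.3.1.2 not covered. → 38%.
Sum: 5% + 10% + 44% + 38% = 97%.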